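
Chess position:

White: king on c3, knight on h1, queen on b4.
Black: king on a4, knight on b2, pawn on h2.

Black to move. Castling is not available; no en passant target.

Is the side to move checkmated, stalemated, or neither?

Black to move; black king on a4.
In check: yes, from the white queen on b4.
King squares — a3: attacked by Qb4; b3: attacked by Kc3; b4: attacked by Kc3; a5: attacked by Qb4; b5: attacked by Qb4.
Legal moves for Black: none.
In check with no legal moves → checkmate.

checkmate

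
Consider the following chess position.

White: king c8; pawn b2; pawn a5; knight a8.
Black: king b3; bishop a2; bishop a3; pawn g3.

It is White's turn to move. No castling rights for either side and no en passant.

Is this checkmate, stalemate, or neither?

neither

White to move; white king on c8.
In check: no.
Legal moves for White: Kd8, Kb8, Kd7, Kc7, Kb7, Nc7, Nb6, bxa3, a6.
White has 9 legal moves and is not in check → neither.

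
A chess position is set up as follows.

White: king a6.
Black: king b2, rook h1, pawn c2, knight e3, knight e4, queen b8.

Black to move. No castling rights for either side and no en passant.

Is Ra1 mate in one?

yes

After Ra1: white king on a6; in check: yes, from the black rook on a1.
King squares — a5: attacked by Ra1; b5: attacked by Qb8; b6: attacked by Qb8; a7: attacked by Ra1; b7: attacked by Qb8.
White has no legal moves → checkmate.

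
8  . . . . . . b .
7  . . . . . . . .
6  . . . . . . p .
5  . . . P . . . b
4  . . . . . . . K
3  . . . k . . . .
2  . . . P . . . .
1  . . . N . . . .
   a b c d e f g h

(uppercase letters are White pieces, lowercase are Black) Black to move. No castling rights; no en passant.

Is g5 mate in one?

no

After g5: white king on h4; in check: yes, from the black pawn on g5.
White has 4 legal replies: Kxh5, Kxg5, Kh3, Kg3.
In check but a legal move exists → not checkmate.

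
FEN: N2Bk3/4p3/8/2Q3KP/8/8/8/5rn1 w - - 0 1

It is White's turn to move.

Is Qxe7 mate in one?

After Qxe7: black king on e8; in check: yes, from the white queen on e7.
King squares — d7: attacked by Qe7; e7: attacked by Bd8; f7: attacked by Qe7; d8: attacked by Qe7; f8: attacked by Qe7.
Black has no legal moves → checkmate.

yes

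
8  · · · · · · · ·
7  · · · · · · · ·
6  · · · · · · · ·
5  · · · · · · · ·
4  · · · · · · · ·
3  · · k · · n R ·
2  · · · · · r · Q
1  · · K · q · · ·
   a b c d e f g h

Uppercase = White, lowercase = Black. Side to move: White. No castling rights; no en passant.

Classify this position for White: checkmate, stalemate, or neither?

White to move; white king on c1.
In check: yes, from the black queen on e1.
King squares — b1: attacked by Qe1; d1: attacked by Qe1; b2: attacked by Rf2; c2: attacked by Rf2; d2: attacked by Qe1.
Legal moves for White: none.
In check with no legal moves → checkmate.

checkmate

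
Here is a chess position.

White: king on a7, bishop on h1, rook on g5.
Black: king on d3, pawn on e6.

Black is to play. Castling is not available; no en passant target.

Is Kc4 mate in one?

no

After Kc4: white king on a7; in check: no.
White is not in check, so this cannot be checkmate.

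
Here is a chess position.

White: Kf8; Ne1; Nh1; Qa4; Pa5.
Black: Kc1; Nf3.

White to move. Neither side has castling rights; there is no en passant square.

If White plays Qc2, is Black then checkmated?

After Qc2: black king on c1; in check: yes, from the white queen on c2.
King squares — b1: attacked by Qc2; d1: attacked by Qc2; b2: attacked by Qc2; c2: attacked by Ne1; d2: attacked by Qc2.
Black has no legal moves → checkmate.

yes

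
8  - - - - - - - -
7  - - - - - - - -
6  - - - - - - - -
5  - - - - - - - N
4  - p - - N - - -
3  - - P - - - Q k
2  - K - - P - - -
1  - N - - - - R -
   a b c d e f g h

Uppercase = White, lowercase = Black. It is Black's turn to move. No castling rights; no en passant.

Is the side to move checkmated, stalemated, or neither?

Black to move; black king on h3.
In check: yes, from the white queen on g3.
King squares — g2: attacked by Rg1; h2: attacked by Qg3; g3: attacked by Rg1; g4: attacked by Qg3; h4: attacked by Qg3.
Legal moves for Black: none.
In check with no legal moves → checkmate.

checkmate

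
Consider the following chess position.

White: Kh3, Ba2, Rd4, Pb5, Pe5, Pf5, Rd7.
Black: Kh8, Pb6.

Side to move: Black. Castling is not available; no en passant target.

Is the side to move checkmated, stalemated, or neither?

stalemate

Black to move; black king on h8.
In check: no.
King squares — g7: attacked by Rd7; h7: attacked by Rd7; g8: attacked by Ba2.
Legal moves for Black: none.
Not in check and no legal moves → stalemate.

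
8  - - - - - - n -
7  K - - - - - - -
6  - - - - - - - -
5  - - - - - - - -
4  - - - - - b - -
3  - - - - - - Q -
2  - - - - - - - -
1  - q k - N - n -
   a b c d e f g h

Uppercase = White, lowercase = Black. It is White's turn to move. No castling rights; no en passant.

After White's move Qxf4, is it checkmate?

After Qxf4: black king on c1; in check: yes, from the white queen on f4.
Black has 2 legal replies: Kb2, Kd1.
In check but a legal move exists → not checkmate.

no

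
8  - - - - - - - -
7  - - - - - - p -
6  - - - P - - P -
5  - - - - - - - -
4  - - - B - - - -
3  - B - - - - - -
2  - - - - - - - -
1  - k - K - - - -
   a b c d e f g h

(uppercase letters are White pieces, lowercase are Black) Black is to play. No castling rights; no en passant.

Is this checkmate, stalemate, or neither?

Black to move; black king on b1.
In check: no.
King squares — a1: attacked by Bd4; c1: attacked by Kd1; a2: attacked by Bb3; b2: attacked by Bd4; c2: attacked by Kd1.
Legal moves for Black: none.
Not in check and no legal moves → stalemate.

stalemate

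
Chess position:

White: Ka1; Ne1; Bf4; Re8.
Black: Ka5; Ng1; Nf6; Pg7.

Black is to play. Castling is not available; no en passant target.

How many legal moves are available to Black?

Black to move; king on a5.
In check: no.
Legal moves: Ng8, Nxe8, Nh7, Nd7, Nh5, Nd5, Ng4, Ne4, Kb6, Ka6, Kb5, Kb4, Ka4, Nh3, Nf3, Ne2, g6, g5.
Count: 18.

18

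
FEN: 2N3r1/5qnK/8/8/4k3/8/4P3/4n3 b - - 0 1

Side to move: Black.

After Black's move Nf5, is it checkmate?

yes

After Nf5: white king on h7; in check: yes, from the black queen on f7.
King squares — g6: attacked by Qf7; h6: attacked by Nf5; g7: attacked by Nf5; g8: attacked by Qf7; h8: attacked by Rg8.
White has no legal moves → checkmate.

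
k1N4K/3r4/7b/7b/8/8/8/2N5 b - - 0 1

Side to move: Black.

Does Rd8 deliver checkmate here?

After Rd8: white king on h8; in check: yes, from the black rook on d8.
White has 1 legal reply: Kh7.
In check but a legal move exists → not checkmate.

no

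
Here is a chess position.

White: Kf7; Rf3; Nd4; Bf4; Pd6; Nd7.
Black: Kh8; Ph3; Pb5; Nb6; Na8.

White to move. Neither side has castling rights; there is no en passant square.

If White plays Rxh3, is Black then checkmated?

yes

After Rxh3: black king on h8; in check: yes, from the white rook on h3.
King squares — g7: attacked by Kf7; h7: attacked by Rh3; g8: attacked by Kf7.
Black has no legal moves → checkmate.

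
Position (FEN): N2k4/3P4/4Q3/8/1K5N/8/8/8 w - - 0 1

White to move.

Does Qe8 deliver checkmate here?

yes

After Qe8: black king on d8; in check: yes, from the white queen on e8.
King squares — c7: attacked by Na8; d7: attacked by Qe8; e7: attacked by Qe8; c8: attacked by Pd7; e8: attacked by Pd7.
Black has no legal moves → checkmate.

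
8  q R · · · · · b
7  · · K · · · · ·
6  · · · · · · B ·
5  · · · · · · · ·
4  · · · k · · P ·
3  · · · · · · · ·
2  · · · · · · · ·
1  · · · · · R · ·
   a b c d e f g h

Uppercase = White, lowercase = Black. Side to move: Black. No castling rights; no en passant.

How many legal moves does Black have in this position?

24

Black to move; king on d4.
In check: no.
Legal moves: Bg7, Bf6, Be5+, Qxb8+, Qb7+, Qa7+, Qc6+, Qa6, Qd5, Qa5+, Qe4, Qa4, Qf3, Qa3, Qg2, Qa2, Qh1, Qa1, Ke5, Kd5, Kc5, Kc4, Ke3, Kc3.
Count: 24.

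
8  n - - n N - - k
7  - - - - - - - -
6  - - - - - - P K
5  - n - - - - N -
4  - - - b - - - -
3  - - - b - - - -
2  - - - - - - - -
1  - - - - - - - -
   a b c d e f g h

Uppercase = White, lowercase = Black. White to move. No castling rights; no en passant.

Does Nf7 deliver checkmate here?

no

After Nf7: black king on h8; in check: yes, from the white knight on f7.
Black has 2 legal replies: Kg8, Nxf7+.
In check but a legal move exists → not checkmate.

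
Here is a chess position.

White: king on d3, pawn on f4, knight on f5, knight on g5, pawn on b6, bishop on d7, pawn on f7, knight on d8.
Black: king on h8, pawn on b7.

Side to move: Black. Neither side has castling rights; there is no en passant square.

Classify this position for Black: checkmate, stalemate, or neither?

Black to move; black king on h8.
In check: no.
King squares — g7: attacked by Nf5; h7: attacked by Ng5; g8: attacked by Pf7.
Legal moves for Black: none.
Not in check and no legal moves → stalemate.

stalemate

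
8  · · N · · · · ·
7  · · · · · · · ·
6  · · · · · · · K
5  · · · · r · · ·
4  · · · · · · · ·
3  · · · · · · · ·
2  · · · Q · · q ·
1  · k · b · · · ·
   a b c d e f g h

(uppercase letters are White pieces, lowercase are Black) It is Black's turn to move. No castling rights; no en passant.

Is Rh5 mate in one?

yes

After Rh5: white king on h6; in check: yes, from the black rook on h5.
King squares — g5: attacked by Qg2; h5: attacked by Bd1; g6: attacked by Qg2; g7: attacked by Qg2; h7: attacked by Rh5.
White has no legal moves → checkmate.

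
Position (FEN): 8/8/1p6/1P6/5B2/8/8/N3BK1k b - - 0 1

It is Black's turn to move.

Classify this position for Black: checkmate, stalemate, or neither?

stalemate

Black to move; black king on h1.
In check: no.
King squares — g1: attacked by Kf1; g2: attacked by Kf1; h2: attacked by Bf4.
Legal moves for Black: none.
Not in check and no legal moves → stalemate.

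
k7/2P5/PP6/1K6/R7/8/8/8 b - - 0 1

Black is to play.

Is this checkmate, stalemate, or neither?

stalemate

Black to move; black king on a8.
In check: no.
King squares — a7: attacked by Pb6; b7: attacked by Pa6; b8: attacked by Pc7.
Legal moves for Black: none.
Not in check and no legal moves → stalemate.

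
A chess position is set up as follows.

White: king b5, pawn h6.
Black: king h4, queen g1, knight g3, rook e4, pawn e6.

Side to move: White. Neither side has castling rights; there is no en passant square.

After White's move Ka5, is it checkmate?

After Ka5: black king on h4; in check: no.
Black is not in check, so this cannot be checkmate.

no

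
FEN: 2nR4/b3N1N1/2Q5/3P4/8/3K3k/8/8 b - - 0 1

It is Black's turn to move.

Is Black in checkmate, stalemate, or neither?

Black to move; black king on h3.
In check: no.
Legal moves for Black: Nxe7, Nd6, Nb6, Bb8, Bb6, Bc5, Bd4, Be3, Bf2, Bg1, Kh4, Kg4, Kg3, Kh2, Kg2.
Black has 15 legal moves and is not in check → neither.

neither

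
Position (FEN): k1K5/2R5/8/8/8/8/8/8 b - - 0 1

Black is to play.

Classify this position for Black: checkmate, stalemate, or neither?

stalemate

Black to move; black king on a8.
In check: no.
King squares — a7: attacked by Rc7; b7: attacked by Rc7; b8: attacked by Kc8.
Legal moves for Black: none.
Not in check and no legal moves → stalemate.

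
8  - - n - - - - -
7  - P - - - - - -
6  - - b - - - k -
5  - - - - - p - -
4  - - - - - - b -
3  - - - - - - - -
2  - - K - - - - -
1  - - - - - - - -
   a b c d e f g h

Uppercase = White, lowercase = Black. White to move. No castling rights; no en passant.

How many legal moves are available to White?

15

White to move; king on c2.
In check: no.
Legal moves: Kd3, Kc3, Kb3, Kd2, Kb2, Kc1, Kb1, bxc8=Q, bxc8=R, bxc8=B, bxc8=N, b8=Q, b8=R, b8=B, b8=N.
Count: 15.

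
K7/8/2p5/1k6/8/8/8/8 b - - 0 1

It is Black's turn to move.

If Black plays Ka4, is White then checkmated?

After Ka4: white king on a8; in check: no.
White is not in check, so this cannot be checkmate.

no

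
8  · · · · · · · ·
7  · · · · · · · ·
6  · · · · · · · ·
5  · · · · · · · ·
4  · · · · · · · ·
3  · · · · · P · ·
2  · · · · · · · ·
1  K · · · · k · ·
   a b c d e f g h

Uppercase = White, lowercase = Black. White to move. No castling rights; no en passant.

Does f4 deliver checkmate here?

After f4: black king on f1; in check: no.
Black is not in check, so this cannot be checkmate.

no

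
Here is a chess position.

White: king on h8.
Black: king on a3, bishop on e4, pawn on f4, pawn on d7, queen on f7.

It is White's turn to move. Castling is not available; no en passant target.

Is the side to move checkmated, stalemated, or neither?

stalemate

White to move; white king on h8.
In check: no.
King squares — g7: attacked by Qf7; h7: attacked by Be4; g8: attacked by Qf7.
Legal moves for White: none.
Not in check and no legal moves → stalemate.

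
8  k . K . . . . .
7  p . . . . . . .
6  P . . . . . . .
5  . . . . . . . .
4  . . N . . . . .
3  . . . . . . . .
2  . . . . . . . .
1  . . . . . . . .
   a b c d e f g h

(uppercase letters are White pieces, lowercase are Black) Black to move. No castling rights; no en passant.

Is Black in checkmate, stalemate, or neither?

Black to move; black king on a8.
In check: no.
King squares — a7: own pawn; b7: attacked by Pa6; b8: attacked by Kc8.
Legal moves for Black: none.
Not in check and no legal moves → stalemate.

stalemate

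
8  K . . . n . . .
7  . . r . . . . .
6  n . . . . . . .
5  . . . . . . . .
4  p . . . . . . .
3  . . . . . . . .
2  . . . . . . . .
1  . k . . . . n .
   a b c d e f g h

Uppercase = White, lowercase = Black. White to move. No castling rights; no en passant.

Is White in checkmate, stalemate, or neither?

stalemate

White to move; white king on a8.
In check: no.
King squares — a7: attacked by Rc7; b7: attacked by Rc7; b8: attacked by Na6.
Legal moves for White: none.
Not in check and no legal moves → stalemate.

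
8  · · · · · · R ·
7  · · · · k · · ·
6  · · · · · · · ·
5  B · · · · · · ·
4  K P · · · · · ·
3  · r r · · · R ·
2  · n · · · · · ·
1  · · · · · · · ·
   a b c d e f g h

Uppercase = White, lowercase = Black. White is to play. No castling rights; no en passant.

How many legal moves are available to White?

1

White to move; king on a4.
In check: yes, from the black knight on b2.
Legal moves: Kb5.
Count: 1.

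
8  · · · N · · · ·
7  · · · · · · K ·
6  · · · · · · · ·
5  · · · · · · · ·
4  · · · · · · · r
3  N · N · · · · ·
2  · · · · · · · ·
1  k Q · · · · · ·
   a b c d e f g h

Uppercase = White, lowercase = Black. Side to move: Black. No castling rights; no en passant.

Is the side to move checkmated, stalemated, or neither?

Black to move; black king on a1.
In check: yes, from the white queen on b1.
King squares — b1: attacked by Na3; a2: attacked by Qb1; b2: attacked by Qb1.
Legal moves for Black: none.
In check with no legal moves → checkmate.

checkmate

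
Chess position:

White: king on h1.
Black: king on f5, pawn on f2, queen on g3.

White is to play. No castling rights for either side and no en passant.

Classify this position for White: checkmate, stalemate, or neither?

White to move; white king on h1.
In check: no.
King squares — g1: attacked by Pf2; g2: attacked by Qg3; h2: attacked by Qg3.
Legal moves for White: none.
Not in check and no legal moves → stalemate.

stalemate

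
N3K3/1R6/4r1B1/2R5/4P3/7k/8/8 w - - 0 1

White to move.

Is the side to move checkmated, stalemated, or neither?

neither

White to move; white king on e8.
In check: yes, from the black rook on e6.
King squares — d7: available; e7: attacked by Re6; f7: available; d8: available; f8: available.
Legal moves for White: Kf8, Kd8, Kf7, Kd7, Re7.
White is in check but has 5 legal moves → neither.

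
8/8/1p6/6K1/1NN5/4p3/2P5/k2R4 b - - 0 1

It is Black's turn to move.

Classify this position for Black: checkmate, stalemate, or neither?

Black to move; black king on a1.
In check: yes, from the white rook on d1.
King squares — b1: attacked by Rd1; a2: attacked by Nb4; b2: attacked by Nc4.
Legal moves for Black: none.
In check with no legal moves → checkmate.

checkmate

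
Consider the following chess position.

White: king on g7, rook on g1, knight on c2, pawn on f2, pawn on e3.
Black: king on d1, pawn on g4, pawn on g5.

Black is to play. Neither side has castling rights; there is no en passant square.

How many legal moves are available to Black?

Black to move; king on d1.
In check: yes, from the white rook on g1.
Legal moves: Ke2, Kd2, Kxc2.
Count: 3.

3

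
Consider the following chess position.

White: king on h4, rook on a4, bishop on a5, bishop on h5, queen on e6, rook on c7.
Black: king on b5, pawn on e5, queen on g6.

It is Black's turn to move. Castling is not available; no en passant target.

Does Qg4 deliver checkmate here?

no

After Qg4: white king on h4; in check: yes, from the black queen on g4.
White has 4 legal replies: Kxg4, Qxg4, Bxg4, Rxg4.
In check but a legal move exists → not checkmate.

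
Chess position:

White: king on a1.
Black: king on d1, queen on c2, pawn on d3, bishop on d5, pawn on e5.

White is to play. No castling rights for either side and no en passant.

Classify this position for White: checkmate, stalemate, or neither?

stalemate

White to move; white king on a1.
In check: no.
King squares — b1: attacked by Qc2; a2: attacked by Qc2; b2: attacked by Qc2.
Legal moves for White: none.
Not in check and no legal moves → stalemate.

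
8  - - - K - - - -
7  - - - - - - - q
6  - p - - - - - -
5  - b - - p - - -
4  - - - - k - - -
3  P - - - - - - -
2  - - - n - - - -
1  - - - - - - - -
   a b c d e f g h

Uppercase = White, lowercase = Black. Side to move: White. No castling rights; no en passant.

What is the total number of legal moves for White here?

White to move; king on d8.
In check: no.
Legal moves: Kc8, a4.
Count: 2.

2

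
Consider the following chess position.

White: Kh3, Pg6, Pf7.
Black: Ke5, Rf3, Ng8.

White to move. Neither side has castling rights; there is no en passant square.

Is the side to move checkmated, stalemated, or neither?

neither

White to move; white king on h3.
In check: yes, from the black rook on f3.
King squares — g2: available; h2: available; g3: attacked by Rf3; g4: available; h4: available.
Legal moves for White: Kh4, Kg4, Kh2, Kg2.
White is in check but has 4 legal moves → neither.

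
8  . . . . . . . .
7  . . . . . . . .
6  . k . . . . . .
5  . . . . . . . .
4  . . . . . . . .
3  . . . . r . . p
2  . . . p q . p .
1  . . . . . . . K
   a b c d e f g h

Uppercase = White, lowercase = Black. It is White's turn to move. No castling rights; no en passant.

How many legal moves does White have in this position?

White to move; king on h1.
In check: yes, from the black pawn on g2.
Legal moves: Kh2, Kg1.
Count: 2.

2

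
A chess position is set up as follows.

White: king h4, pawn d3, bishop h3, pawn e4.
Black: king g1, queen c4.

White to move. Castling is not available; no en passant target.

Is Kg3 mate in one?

After Kg3: black king on g1; in check: no.
Black is not in check, so this cannot be checkmate.

no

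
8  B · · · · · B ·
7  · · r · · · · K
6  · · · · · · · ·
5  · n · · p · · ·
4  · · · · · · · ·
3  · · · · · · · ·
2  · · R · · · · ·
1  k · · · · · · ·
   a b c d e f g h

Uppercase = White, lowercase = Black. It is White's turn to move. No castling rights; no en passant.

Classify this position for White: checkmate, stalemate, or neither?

White to move; white king on h7.
In check: yes, from the black rook on c7.
King squares — g6: available; h6: available; g7: attacked by Rc7; g8: own bishop; h8: available.
Legal moves for White: Kh8, Kh6, Kg6, Bf7, Rxc7.
White is in check but has 5 legal moves → neither.

neither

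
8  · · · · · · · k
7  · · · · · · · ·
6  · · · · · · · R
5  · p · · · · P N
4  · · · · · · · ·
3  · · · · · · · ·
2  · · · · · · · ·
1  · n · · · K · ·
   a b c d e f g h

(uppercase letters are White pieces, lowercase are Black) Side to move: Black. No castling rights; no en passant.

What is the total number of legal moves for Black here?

1

Black to move; king on h8.
In check: yes, from the white rook on h6.
Legal moves: Kg8.
Count: 1.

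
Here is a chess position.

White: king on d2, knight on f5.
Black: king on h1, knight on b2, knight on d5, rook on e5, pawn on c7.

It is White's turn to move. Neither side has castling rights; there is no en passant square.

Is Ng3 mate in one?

After Ng3: black king on h1; in check: yes, from the white knight on g3.
Black has 3 legal replies: Kh2, Kg2, Kg1.
In check but a legal move exists → not checkmate.

no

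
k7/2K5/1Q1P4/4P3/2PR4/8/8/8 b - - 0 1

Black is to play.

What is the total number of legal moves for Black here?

0

Black to move; king on a8.
In check: no.
Legal moves: none.
Count: 0.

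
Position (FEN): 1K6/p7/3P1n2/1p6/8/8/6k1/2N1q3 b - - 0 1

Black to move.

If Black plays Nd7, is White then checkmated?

no

After Nd7: white king on b8; in check: yes, from the black knight on d7.
White has 5 legal replies: Kc8, Ka8, Kc7, Kb7, Kxa7.
In check but a legal move exists → not checkmate.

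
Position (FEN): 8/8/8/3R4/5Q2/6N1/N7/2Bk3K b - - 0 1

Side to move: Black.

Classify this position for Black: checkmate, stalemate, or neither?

Black to move; black king on d1.
In check: yes, from the white rook on d5.
Legal moves for Black: Kc2, Ke1.
Black is in check but has 2 legal moves → neither.

neither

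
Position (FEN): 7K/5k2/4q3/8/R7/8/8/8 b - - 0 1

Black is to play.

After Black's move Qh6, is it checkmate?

After Qh6: white king on h8; in check: yes, from the black queen on h6.
King squares — g7: attacked by Qh6; h7: attacked by Qh6; g8: attacked by Kf7.
White has no legal moves → checkmate.

yes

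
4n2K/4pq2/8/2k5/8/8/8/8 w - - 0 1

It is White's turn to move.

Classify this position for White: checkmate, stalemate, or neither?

White to move; white king on h8.
In check: no.
King squares — g7: attacked by Qf7; h7: attacked by Qf7; g8: attacked by Qf7.
Legal moves for White: none.
Not in check and no legal moves → stalemate.

stalemate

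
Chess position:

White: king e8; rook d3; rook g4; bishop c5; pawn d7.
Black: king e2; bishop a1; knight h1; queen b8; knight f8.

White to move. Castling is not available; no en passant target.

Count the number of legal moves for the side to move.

White to move; king on e8.
In check: yes, from the black queen on b8.
Legal moves: Kf7, Ke7, d8=Q, d8=R, d8=B, d8=N.
Count: 6.

6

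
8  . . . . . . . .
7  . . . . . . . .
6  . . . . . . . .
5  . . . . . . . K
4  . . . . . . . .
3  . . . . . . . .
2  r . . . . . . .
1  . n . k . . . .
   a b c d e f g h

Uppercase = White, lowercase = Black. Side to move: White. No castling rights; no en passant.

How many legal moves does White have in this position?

White to move; king on h5.
In check: no.
Legal moves: Kh6, Kg6, Kg5, Kh4, Kg4.
Count: 5.

5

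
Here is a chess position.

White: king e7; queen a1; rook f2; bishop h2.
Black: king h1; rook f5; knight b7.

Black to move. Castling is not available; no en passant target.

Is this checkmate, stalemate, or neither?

Black to move; black king on h1.
In check: yes, from the white queen on a1.
King squares — g1: attacked by Qa1; g2: attacked by Rf2; h2: attacked by Rf2.
Legal moves for Black: none.
In check with no legal moves → checkmate.

checkmate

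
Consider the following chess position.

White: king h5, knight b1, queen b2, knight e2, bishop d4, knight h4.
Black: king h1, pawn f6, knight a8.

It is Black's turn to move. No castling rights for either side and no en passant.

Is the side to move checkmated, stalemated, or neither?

neither

Black to move; black king on h1.
In check: no.
Legal moves for Black: Nc7, Nb6, Kh2, f5.
Black has 4 legal moves and is not in check → neither.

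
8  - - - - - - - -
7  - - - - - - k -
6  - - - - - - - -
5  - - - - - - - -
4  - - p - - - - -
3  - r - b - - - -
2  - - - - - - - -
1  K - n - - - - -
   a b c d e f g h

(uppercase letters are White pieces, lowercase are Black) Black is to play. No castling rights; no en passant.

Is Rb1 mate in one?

After Rb1: white king on a1; in check: yes, from the black rook on b1.
King squares — b1: attacked by Bd3; a2: attacked by Nc1; b2: attacked by Rb1.
White has no legal moves → checkmate.

yes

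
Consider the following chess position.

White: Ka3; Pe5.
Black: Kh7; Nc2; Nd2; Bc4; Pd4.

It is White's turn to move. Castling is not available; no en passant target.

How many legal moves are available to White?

2

White to move; king on a3.
In check: yes, from the black knight on c2.
Legal moves: Ka4, Kb2.
Count: 2.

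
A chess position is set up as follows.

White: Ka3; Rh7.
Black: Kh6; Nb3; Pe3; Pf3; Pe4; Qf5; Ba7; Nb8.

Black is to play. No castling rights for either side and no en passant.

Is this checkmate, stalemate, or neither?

Black to move; black king on h6.
In check: yes, from the white rook on h7.
Legal moves for Black: Kxh7, Kg6, Kg5, Qxh7.
Black is in check but has 4 legal moves → neither.

neither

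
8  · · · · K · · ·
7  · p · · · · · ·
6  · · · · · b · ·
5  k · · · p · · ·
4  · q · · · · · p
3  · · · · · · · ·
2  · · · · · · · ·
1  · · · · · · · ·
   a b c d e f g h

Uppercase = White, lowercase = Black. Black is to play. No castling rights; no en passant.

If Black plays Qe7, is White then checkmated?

After Qe7: white king on e8; in check: yes, from the black queen on e7.
King squares — d7: attacked by Qe7; e7: attacked by Bf6; f7: attacked by Qe7; d8: attacked by Qe7; f8: attacked by Qe7.
White has no legal moves → checkmate.

yes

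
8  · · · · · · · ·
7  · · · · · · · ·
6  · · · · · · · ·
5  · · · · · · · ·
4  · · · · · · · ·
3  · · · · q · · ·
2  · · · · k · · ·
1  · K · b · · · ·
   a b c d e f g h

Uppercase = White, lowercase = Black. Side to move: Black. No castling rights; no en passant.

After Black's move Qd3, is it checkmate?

After Qd3: white king on b1; in check: yes, from the black queen on d3.
White has 4 legal replies: Kb2, Ka2, Kc1, Ka1.
In check but a legal move exists → not checkmate.

no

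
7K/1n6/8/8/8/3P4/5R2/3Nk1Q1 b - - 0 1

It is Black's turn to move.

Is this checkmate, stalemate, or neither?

Black to move; black king on e1.
In check: yes, from the white queen on g1.
King squares — d1: attacked by Qg1; f1: attacked by Qg1; d2: attacked by Rf2; e2: attacked by Rf2; f2: attacked by Nd1.
Legal moves for Black: none.
In check with no legal moves → checkmate.

checkmate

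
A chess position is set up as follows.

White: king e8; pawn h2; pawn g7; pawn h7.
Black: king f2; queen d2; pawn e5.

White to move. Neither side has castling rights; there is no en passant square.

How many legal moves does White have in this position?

13

White to move; king on e8.
In check: no.
Legal moves: Kf8, Kf7, Ke7, h8=Q, h8=R, h8=B, h8=N, g8=Q, g8=R, g8=B, g8=N, h3, h4.
Count: 13.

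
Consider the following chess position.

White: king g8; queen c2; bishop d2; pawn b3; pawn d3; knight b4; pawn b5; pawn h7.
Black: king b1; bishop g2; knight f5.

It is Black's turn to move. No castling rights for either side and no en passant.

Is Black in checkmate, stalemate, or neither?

neither

Black to move; black king on b1.
In check: yes, from the white queen on c2.
Legal moves for Black: Ka1.
Black is in check but has 1 legal move → neither.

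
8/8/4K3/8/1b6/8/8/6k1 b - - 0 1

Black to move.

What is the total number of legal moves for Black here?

Black to move; king on g1.
In check: no.
Legal moves: Bf8, Be7, Bd6, Bc5, Ba5, Bc3, Ba3, Bd2, Be1, Kh2, Kg2, Kf2, Kh1, Kf1.
Count: 14.

14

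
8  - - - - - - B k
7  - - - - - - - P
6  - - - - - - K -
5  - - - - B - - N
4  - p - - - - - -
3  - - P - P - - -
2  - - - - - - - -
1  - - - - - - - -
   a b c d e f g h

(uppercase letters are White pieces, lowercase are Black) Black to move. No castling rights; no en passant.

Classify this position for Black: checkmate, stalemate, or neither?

checkmate

Black to move; black king on h8.
In check: yes, from the white bishop on e5.
King squares — g7: attacked by Be5; h7: attacked by Kg6; g8: attacked by Ph7.
Legal moves for Black: none.
In check with no legal moves → checkmate.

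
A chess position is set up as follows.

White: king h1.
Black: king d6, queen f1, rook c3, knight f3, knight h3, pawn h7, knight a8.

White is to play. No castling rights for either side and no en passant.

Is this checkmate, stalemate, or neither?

checkmate

White to move; white king on h1.
In check: yes, from the black queen on f1.
King squares — g1: attacked by Qf1; g2: attacked by Qf1; h2: attacked by Nf3.
Legal moves for White: none.
In check with no legal moves → checkmate.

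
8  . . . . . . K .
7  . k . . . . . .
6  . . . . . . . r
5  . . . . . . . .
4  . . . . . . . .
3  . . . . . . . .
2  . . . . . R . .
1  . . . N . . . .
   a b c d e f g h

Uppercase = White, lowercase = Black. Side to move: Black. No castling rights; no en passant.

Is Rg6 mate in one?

no

After Rg6: white king on g8; in check: yes, from the black rook on g6.
White has 4 legal replies: Kh8, Kf8, Kh7, Kf7.
In check but a legal move exists → not checkmate.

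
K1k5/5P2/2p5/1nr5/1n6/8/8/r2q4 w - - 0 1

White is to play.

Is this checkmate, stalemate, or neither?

checkmate

White to move; white king on a8.
In check: yes, from the black rook on a1.
King squares — a7: attacked by Ra1; b7: attacked by Kc8; b8: attacked by Kc8.
Legal moves for White: none.
In check with no legal moves → checkmate.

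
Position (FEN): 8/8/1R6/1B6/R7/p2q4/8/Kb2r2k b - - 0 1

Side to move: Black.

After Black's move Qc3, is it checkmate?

After Qc3: white king on a1; in check: yes, from the black queen on c3.
King squares — b1: attacked by Re1; a2: attacked by Bb1; b2: attacked by Pa3.
White has no legal moves → checkmate.

yes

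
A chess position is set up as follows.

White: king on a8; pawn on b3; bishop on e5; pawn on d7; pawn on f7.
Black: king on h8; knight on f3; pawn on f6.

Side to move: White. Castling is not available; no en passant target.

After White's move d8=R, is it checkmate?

After d8=R: black king on h8; in check: yes, from the white rook on d8.
Black has 2 legal replies: Kh7, Kg7.
In check but a legal move exists → not checkmate.

no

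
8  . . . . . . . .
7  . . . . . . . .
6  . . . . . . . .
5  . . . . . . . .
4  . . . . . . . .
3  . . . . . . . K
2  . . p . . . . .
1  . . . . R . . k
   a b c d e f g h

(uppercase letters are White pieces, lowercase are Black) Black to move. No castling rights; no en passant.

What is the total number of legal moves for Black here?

Black to move; king on h1.
In check: yes, from the white rook on e1.
Legal moves: none.
Count: 0.

0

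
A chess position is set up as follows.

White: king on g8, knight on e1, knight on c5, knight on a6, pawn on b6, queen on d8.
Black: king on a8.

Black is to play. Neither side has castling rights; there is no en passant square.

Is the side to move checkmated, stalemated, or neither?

Black to move; black king on a8.
In check: yes, from the white queen on d8.
King squares — a7: attacked by Pb6; b7: attacked by Nc5; b8: attacked by Na6.
Legal moves for Black: none.
In check with no legal moves → checkmate.

checkmate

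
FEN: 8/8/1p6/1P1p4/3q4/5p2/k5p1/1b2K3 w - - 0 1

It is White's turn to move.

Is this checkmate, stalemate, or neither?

stalemate

White to move; white king on e1.
In check: no.
King squares — d1: attacked by Qd4; f1: attacked by Pg2; d2: attacked by Qd4; e2: attacked by Pf3; f2: attacked by Qd4.
Legal moves for White: none.
Not in check and no legal moves → stalemate.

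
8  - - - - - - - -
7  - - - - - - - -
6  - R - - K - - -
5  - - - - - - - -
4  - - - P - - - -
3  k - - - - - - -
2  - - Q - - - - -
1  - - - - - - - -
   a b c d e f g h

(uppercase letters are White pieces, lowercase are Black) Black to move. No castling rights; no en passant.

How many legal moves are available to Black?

0

Black to move; king on a3.
In check: no.
Legal moves: none.
Count: 0.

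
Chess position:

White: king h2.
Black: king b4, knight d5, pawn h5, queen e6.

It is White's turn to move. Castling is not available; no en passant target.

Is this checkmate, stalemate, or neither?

White to move; white king on h2.
In check: no.
Legal moves for White: Kg3, Kg2, Kh1, Kg1.
White has 4 legal moves and is not in check → neither.

neither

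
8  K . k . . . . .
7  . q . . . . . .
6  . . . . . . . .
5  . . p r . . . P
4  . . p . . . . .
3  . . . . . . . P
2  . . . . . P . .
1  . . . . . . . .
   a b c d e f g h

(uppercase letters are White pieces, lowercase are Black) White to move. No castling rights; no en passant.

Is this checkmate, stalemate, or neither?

checkmate

White to move; white king on a8.
In check: yes, from the black queen on b7.
King squares — a7: attacked by Qb7; b7: attacked by Kc8; b8: attacked by Qb7.
Legal moves for White: none.
In check with no legal moves → checkmate.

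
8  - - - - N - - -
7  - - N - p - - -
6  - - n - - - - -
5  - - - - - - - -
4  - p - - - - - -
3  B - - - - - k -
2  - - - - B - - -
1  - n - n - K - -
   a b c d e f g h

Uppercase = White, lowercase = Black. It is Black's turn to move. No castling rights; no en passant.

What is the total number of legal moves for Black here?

21

Black to move; king on g3.
In check: no.
Legal moves: Nd8, Nb8, Na7, Ne5, Na5, Nd4, Kh4, Kf4, Kh3, Kh2, Ne3+, Ndc3, Nf2, Nb2, Nbc3, Nxa3, Nd2+, bxa3, e6, b3, e5.
Count: 21.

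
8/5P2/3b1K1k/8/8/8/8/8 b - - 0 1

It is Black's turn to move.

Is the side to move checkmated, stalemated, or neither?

neither

Black to move; black king on h6.
In check: no.
Legal moves for Black: Kh7, Kh5, Bf8, Bb8, Be7+, Bc7, Be5+, Bc5, Bf4, Bb4, Bg3, Ba3, Bh2.
Black has 13 legal moves and is not in check → neither.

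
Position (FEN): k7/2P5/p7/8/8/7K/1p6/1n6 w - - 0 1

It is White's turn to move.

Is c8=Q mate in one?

no

After c8=Q: black king on a8; in check: yes, from the white queen on c8.
Black has 1 legal reply: Ka7.
In check but a legal move exists → not checkmate.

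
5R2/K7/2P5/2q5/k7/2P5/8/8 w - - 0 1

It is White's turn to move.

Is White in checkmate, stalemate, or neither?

White to move; white king on a7.
In check: yes, from the black queen on c5.
King squares — a6: available; b6: attacked by Qc5; b7: available; a8: available; b8: available.
Legal moves for White: Kb8, Ka8, Kb7, Ka6.
White is in check but has 4 legal moves → neither.

neither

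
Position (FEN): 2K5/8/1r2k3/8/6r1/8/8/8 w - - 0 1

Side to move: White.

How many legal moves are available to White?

White to move; king on c8.
In check: no.
Legal moves: Kd8, Kc7.
Count: 2.

2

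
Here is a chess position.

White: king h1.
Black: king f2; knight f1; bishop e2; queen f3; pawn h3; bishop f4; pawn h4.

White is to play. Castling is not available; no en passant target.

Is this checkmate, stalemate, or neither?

White to move; white king on h1.
In check: yes, from the black queen on f3.
King squares — g1: attacked by Kf2; g2: attacked by Kf2; h2: attacked by Nf1.
Legal moves for White: none.
In check with no legal moves → checkmate.

checkmate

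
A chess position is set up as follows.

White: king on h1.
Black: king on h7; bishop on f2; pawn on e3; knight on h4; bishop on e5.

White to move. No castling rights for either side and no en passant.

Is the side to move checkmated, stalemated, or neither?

stalemate

White to move; white king on h1.
In check: no.
King squares — g1: attacked by Bf2; g2: attacked by Nh4; h2: attacked by Be5.
Legal moves for White: none.
Not in check and no legal moves → stalemate.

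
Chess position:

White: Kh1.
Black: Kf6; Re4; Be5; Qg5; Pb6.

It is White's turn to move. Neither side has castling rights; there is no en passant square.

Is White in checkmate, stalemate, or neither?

White to move; white king on h1.
In check: no.
King squares — g1: attacked by Qg5; g2: attacked by Qg5; h2: attacked by Be5.
Legal moves for White: none.
Not in check and no legal moves → stalemate.

stalemate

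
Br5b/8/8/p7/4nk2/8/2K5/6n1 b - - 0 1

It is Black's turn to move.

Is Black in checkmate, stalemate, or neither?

neither

Black to move; black king on f4.
In check: no.
Legal moves for Black include: Bg7, Bf6, Be5, Bd4, Bc3, Bb2, Ba1, Rg8, Rf8, Re8, Rd8, Rc8+, Rxa8, Rb7, Rb6, Rb5, Rb4, Rb3, ... (list truncated; more exist).
Black has legal moves and is not in check → neither.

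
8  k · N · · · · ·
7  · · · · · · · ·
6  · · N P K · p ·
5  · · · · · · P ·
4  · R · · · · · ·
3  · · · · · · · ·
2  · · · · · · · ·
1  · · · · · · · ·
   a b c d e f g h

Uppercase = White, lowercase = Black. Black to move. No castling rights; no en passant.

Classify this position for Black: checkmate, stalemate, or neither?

Black to move; black king on a8.
In check: no.
King squares — a7: attacked by Nc6; b7: attacked by Rb4; b8: attacked by Rb4.
Legal moves for Black: none.
Not in check and no legal moves → stalemate.

stalemate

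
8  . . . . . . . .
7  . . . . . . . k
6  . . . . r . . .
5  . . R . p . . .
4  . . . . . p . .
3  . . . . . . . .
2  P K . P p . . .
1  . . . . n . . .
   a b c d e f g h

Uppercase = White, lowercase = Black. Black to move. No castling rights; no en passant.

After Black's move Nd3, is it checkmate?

no

After Nd3: white king on b2; in check: yes, from the black knight on d3.
White has 6 legal replies: Kc3, Kb3, Ka3, Kc2, Kb1, Ka1.
In check but a legal move exists → not checkmate.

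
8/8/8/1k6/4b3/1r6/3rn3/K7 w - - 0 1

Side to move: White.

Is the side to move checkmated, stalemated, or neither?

stalemate

White to move; white king on a1.
In check: no.
King squares — b1: attacked by Rb3; a2: attacked by Rd2; b2: attacked by Rd2.
Legal moves for White: none.
Not in check and no legal moves → stalemate.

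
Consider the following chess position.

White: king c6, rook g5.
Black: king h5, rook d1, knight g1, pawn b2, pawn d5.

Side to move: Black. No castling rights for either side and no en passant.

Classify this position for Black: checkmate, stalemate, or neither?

Black to move; black king on h5.
In check: yes, from the white rook on g5.
King squares — g4: attacked by Rg5; h4: available; g5: available; g6: attacked by Rg5; h6: available.
Legal moves for Black: Kh6, Kxg5, Kh4.
Black is in check but has 3 legal moves → neither.

neither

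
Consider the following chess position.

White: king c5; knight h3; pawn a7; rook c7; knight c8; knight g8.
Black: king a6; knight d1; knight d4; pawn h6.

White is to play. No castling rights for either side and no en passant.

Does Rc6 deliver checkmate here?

no

After Rc6: black king on a6; in check: yes, from the white rook on c6.
Black has 3 legal replies: Kb7, Ka5, Nxc6.
In check but a legal move exists → not checkmate.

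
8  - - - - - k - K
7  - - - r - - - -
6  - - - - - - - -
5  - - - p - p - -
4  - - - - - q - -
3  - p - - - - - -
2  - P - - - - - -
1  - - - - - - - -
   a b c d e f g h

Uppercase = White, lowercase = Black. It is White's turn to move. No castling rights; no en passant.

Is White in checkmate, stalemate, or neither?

stalemate

White to move; white king on h8.
In check: no.
King squares — g7: attacked by Rd7; h7: attacked by Rd7; g8: attacked by Kf8.
Legal moves for White: none.
Not in check and no legal moves → stalemate.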